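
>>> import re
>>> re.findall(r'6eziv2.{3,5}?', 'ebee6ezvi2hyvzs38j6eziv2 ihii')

A `+?`/`*?`/`{m,n}?` starts at its minimum and grows only as far as needed for what follows to match.
`findall` yields the raw match text (1 of them) because the pattern has no groups.

['6eziv2 ih']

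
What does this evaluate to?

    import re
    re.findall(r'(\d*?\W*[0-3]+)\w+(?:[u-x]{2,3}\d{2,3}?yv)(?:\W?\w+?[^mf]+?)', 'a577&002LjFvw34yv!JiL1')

The pattern matches zero or more of a digit (lazy), then zero or more of a non-word character, then one or more of a character in [0-3] (captured); then one or more of a word character; then 2 to 3 of a character in [u-x], then 2 to 3 of a digit (lazy), then the literal 'yv' (non-capturing group); then optionally a non-word character, then one or more of a word character (lazy), then one or more of any character except [mf] (lazy) (non-capturing group).
Matches: at [1:20] match '577&002LjFvw34yv!Ji', group 1 = '577&002'.
One capturing group, so `findall` returns just the captured substring from the one match — 1 in all.

['577&002']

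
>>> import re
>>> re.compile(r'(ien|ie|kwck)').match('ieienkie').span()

`re.match` only tries the pattern at the start of the string.
The match spans [0:2] → 'ie'.

(0, 2)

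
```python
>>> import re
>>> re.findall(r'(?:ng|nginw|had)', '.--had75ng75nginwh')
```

Alternation isn't longest-match — the leftmost alternative that fits at this position is chosen.
Scanning left to right: at [3:6] → 'had'; at [8:10] → 'ng'; at [12:14] → 'ng'.
No capturing groups, so `findall` returns the 3 full match strings.

['had', 'ng', 'ng']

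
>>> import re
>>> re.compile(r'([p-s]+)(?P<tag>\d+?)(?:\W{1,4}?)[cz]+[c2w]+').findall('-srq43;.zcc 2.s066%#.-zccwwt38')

[('srq', '43'), ('s', '066')]

Multiple groups make `findall` return tuples — one 2-tuple for each match.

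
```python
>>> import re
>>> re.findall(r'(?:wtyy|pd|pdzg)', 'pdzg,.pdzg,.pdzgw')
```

['pd', 'pd', 'pd']

The regex engine tests alternatives in the order written; an earlier branch that matches wins even if a later one would match more.
Since nothing is captured, `findall` lists the 3 matched substrings directly.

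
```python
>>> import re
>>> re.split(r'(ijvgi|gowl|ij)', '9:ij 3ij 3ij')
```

['9:', 'ij', ' 3', 'ij', ' 3', 'ij', '']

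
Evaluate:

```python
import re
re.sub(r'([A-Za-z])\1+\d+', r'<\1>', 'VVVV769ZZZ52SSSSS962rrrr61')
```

`\1` has to match the exact text group 1 already captured.
Matches: at [0:7] → 'VVVV769'; at [7:12] → 'ZZZ52'; at [12:20] → 'SSSSS962'; at [20:26] → 'rrrr61'.
`\1` in the replacement pulls in group 1's text for each match.

'<V><Z><S><r>'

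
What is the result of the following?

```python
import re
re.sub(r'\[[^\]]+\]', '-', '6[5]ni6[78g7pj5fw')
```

'6-ni6[78g7pj5fw'

Matches: at [1:4] → '[5]'.
`sub` substitutes '-' at each match site.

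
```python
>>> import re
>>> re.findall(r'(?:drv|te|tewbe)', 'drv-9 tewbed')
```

['drv', 'te']

Branches in `(...|...)` are attempted left-to-right; the first branch that allows the whole pattern to succeed is taken.
Walking the string: at [0:3] → 'drv'; at [6:8] → 'te'.
No capturing groups, so `findall` returns the 2 full match strings.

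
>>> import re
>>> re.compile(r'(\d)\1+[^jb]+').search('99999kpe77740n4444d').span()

`\1` has to match the exact text group 1 already captured.
The match spans [0:19] → '99999kpe77740n4444d'.

(0, 19)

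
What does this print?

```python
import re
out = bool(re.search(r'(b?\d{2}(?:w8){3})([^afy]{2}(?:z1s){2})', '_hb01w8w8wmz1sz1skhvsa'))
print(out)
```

False

Here no position works, so the call returns None, and `bool(None)` is False.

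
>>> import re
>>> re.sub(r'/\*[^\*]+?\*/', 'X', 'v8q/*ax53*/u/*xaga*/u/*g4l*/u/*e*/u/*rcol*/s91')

'v8qXuXuXuXuXs91'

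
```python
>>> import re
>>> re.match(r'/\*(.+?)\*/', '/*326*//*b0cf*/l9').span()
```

(0, 7)

The `?` after the quantifier makes it lazy — it takes as little as possible before letting the rest of the pattern try.
`match` is anchored at position 0; if the pattern doesn't fit there, it returns None.
The match spans [0:7] → '/*326*/'.
Captured: group 1 = '326'.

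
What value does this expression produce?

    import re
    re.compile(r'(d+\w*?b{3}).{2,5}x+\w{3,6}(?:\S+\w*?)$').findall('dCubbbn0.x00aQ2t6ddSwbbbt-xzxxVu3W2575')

['dCubbb']

This matches one or more of the literal 'd', then zero or more of a word character (lazy), then exactly 3 of a literal 'b' (captured); then 2 to 5 of any character, then one or more of a literal 'x', then 3 to 6 of a word character; then one or more of a non-whitespace character, then zero or more of a word character (lazy) (non-capturing group); then anchored at the end.
One capturing group, so `findall` returns just the captured substring from the one match — 1 in all.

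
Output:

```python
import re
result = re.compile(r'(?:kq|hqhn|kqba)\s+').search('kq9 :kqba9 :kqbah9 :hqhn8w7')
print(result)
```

None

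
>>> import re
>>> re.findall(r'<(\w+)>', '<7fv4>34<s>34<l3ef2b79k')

Scanning left to right: at [0:6] match '<7fv4>', group 1 = '7fv4'; at [8:11] match '<s>', group 1 = 's'.
One capturing group, so `findall` returns just the captured substring from each match — 2 in all.

['7fv4', 's']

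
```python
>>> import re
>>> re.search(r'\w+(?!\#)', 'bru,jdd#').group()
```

The negative lookaround is zero-width — it rules out positions where the adjacent text would match, without consuming anything.
`re.search` tries every starting position until one works.
The match spans [0:3] → 'bru'.

'bru'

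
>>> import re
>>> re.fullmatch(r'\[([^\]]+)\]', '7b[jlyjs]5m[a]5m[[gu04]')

None

`re.fullmatch` is like wrapping the pattern in `^…$` (in single-line mode).
Here there's no way to consume every character, so the call returns None.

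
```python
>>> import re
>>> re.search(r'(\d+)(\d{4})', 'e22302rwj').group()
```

'22302'

The pattern matches one or more of a digit (captured); then exactly 4 of a digit (captured).
Unlike `match`, `search` isn't anchored — it looks for the pattern anywhere in the string.
The match spans [1:6] → '22302'.
Captured: group 1 = '2', group 2 = '2302'.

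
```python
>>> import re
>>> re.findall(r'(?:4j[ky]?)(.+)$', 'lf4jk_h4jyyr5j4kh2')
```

['_h4jyyr5j4kh2']

Pattern: the literal '4j', then optionally one of [ky] (non-capturing group); then one or more of any character (captured); then anchored at the end.
Matches: at [2:18] match '4jk_h4jyyr5j4kh2', group 1 = '_h4jyyr5j4kh2'.
Because there's exactly one group, `findall` drops the full match and keeps group 1 from the one hit.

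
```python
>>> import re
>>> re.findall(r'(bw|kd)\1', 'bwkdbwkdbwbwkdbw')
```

After group 1 captures some text, `\1` only succeeds where that same text appears again.
Walking the string: at [8:12] match 'bwbw', group 1 = 'bw'.
Because there's exactly one group, `findall` drops the full match and keeps group 1 from the one hit.

['bw']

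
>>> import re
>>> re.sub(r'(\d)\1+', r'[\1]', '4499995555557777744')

The backreference `\1` re-matches whatever the first group consumed, character for character.
`\1` in the replacement pulls in group 1's text for each match.

'[4][9][5][7][4]'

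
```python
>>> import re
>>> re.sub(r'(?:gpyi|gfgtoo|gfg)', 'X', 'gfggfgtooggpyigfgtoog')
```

'XXgXXg'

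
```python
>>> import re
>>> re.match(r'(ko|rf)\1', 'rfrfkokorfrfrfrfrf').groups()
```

('rf',)

After group 1 captures some text, `\1` only succeeds where that same text appears again.
`re.match` won't scan ahead — the pattern has to work from the very first character.
The match spans [0:4] → 'rfrf'.
Captured: group 1 = 'rf'.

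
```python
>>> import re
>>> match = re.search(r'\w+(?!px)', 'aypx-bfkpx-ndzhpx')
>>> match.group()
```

'aypx'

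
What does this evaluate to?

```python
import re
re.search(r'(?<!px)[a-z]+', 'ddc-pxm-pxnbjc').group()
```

A negative assertion filters positions out without eating any characters.
`re.search` tries every starting position until one works.
The match spans [0:3] → 'ddc'.

'ddc'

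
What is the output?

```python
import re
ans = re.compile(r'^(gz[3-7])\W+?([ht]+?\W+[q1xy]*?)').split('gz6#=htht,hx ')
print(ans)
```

Pattern: anchored at the start of the string; then the literal 'gz', then a character in [3-7] (captured); then one or more of a non-word character (lazy); then one or more of one of [ht] (lazy), then one or more of a non-word character, then zero or more of one of [q1xy] (lazy) (captured).
Matches to split on: at [0:10] → 'gz6#=htht,'.
`re.split` interleaves the captured-group text with the surrounding fragments.

['', 'gz6', 'htht,', 'hx ']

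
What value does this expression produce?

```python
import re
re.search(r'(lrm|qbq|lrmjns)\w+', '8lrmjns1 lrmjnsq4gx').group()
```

`search` walks the string left to right and returns the first match it finds.
The match spans [1:8] → 'lrmjns1'.
Captured: group 1 = 'lrm'.

'lrmjns1'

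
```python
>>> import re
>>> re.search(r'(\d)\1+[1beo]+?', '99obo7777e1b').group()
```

'99o'

A backreference is literal: `\1` must see the identical characters the first group matched.
`search` walks the string left to right and returns the first match it finds.
The match spans [0:3] → '99o'.
Captured: group 1 = '9'.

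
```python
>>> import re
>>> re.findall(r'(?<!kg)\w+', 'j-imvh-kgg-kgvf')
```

['j', 'imvh', 'kgg', 'kgvf']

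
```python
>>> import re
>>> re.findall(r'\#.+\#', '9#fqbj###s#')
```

['#fqbj###s#']

`findall` yields the raw match text (1 of them) because the pattern has no groups.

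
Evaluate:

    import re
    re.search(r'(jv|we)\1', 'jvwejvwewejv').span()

`\1` is not a pattern — it's the concrete string captured by group 1, re-applied verbatim.
`re.search` scans for the first position where the pattern succeeds.
The match spans [6:10] → 'wewe'.
Captured: group 1 = 'we'.

(6, 10)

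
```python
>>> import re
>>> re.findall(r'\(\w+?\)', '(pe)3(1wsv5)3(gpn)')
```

['(pe)', '(1wsv5)', '(gpn)']

Walking the string: at [0:4] → '(pe)'; at [5:12] → '(1wsv5)'; at [13:18] → '(gpn)'.
Since nothing is captured, `findall` lists the 3 matched substrings directly.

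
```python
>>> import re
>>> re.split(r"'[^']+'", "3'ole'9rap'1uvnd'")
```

Matches to split on: at [1:6] → "'ole'"; at [10:17] → "'1uvnd'".
Splitting on the pattern gives 3 pieces.

['3', '9rap', '']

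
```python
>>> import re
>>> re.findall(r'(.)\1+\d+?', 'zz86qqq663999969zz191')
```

['z', 'q', '9', 'z']

`\1` has to match the exact text group 1 already captured.
Scanning left to right: at [0:3] match 'zz8', group 1 = 'z'; at [4:8] match 'qqq6', group 1 = 'q'; at [10:15] match '99996', group 1 = '9'; at [16:19] match 'zz1', group 1 = 'z'.
One capturing group, so `findall` returns just the captured substring from each match — 4 in all.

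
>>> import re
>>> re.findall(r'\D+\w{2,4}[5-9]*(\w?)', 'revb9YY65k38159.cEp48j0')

This matches one or more of a non-digit, then 2 to 4 of a word character, then zero or more of a character in [5-9]; then optionally a word character (captured).
One capturing group, so `findall` returns just the captured substring from each match — 2 in all.

['k', '']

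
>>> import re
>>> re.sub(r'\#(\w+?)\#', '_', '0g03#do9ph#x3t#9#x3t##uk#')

Every occurrence is swapped for '_'.

'0g03_x3t_x3t#_'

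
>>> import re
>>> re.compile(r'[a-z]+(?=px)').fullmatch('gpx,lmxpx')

None

The `(?=…)`/`(?<=…)` assertion just peeks at neighbouring text; it doesn't advance the match position.
`fullmatch` succeeds only if the pattern covers the string from start to end.
Here there's no way to consume every character, so the call returns None.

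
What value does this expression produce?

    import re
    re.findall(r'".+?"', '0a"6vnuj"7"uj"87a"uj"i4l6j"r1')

['"6vnuj"', '"uj"', '"uj"']

The `?` after the quantifier makes it lazy — it takes as little as possible before letting the rest of the pattern try.
Scanning left to right: at [2:9] → '"6vnuj"'; at [10:14] → '"uj"'; at [17:21] → '"uj"'.
No capturing groups, so `findall` returns the 3 full match strings.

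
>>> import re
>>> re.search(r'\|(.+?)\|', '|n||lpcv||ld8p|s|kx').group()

The match spans [0:3] → '|n|'.

'|n|'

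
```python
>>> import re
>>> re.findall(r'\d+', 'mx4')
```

['4']

No capturing groups, so `findall` returns the 1 full match string.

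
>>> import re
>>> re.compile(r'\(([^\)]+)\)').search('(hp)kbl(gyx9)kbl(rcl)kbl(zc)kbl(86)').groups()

The match spans [0:4] → '(hp)'.
Captured: group 1 = 'hp'.

('hp',)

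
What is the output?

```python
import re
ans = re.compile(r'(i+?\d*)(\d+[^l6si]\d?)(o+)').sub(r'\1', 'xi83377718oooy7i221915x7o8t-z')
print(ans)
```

xi8337771y7i221918t-z

Pattern: one or more of the literal 'i' (lazy), then zero or more of a digit (captured); then one or more of a digit, then any character except [l6si], then optionally a digit (captured); then one or more of a literal 'o' (captured).
Matches: at [1:13] → 'i83377718ooo'; at [15:25] → 'i221915x7o'.
Each match is replaced using the text its own group 1 captured.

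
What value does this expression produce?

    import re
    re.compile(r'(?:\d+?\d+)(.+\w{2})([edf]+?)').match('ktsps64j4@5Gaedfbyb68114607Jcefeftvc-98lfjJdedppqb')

The pattern matches one or more of a digit (lazy), then one or more of a digit (non-capturing group); then one or more of any character, then exactly 2 of a word character (captured); then one or more of one of [edf] (lazy) (captured).
With `match`, the pattern is implicitly anchored at the beginning.
Here the pattern fails at index 0, so the call returns None.

None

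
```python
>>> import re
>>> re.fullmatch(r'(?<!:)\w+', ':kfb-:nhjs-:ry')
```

None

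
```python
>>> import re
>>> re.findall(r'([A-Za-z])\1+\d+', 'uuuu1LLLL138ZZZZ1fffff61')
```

['u', 'L', 'Z', 'f']

`\1` has to match the exact text group 1 already captured.
Scanning left to right: at [0:5] match 'uuuu1', group 1 = 'u'; at [5:12] match 'LLLL138', group 1 = 'L'; at [12:17] match 'ZZZZ1', group 1 = 'Z'; at [17:24] match 'fffff61', group 1 = 'f'.
`findall` collects group 1 from each match (4 total).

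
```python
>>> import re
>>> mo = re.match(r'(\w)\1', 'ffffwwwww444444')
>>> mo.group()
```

`\1` is not a pattern — it's the concrete string captured by group 1, re-applied verbatim.
With `match`, the pattern is implicitly anchored at the beginning.
The match spans [0:2] → 'ff'.
Captured: group 1 = 'f'.

'ff'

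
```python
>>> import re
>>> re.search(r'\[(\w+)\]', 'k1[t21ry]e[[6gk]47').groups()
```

('t21ry',)

`re.search` tries every starting position until one works.
The match spans [2:9] → '[t21ry]'.
Captured: group 1 = 't21ry'.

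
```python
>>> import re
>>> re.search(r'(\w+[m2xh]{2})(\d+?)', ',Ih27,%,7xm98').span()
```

(1, 5)

This matches one or more of a word character, then exactly 2 of one of [m2xh] (captured); then one or more of a digit (lazy) (captured).
The match spans [1:5] → 'Ih27'.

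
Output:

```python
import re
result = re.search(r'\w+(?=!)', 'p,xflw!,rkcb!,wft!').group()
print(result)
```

xflw

The positive lookaround only admits positions where the adjacent text matches; those characters stay outside the span.
`re.search` tries every starting position until one works.
The match spans [2:6] → 'xflw'.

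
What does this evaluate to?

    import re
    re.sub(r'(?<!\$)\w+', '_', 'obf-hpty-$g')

'_-_-$g'

`(?!…)`/`(?<!…)` only lets a position through if the neighbouring text does NOT match; no characters are consumed.
Each match is replaced by '_'.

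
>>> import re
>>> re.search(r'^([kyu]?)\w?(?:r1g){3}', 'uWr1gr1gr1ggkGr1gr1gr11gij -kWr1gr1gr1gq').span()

(0, 11)

This matches anchored at the start of the string; then optionally one of [kyu] (captured); then optionally a word character, then the literal 'r1g' repeated 3 times.
The match spans [0:11] → 'uWr1gr1gr1g'.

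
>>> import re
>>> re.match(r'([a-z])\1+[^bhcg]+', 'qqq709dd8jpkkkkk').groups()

The match spans [0:16] → 'qqq709dd8jpkkkkk'.
Captured: group 1 = 'q'.

('q',)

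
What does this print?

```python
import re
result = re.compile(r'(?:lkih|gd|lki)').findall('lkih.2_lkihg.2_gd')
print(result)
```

Branches in `(...|...)` are attempted left-to-right; the first branch that allows the whole pattern to succeed is taken.
Scanning left to right: at [0:4] → 'lkih'; at [7:11] → 'lkih'; at [15:17] → 'gd'.
With no groups in the pattern, `findall` gives back each whole match — 3 here.

['lkih', 'lkih', 'gd']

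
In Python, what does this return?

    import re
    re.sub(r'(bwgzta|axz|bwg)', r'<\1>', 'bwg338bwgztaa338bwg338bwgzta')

'<bwg>338<bwgzta>a338<bwg>338<bwgzta>'

`|` is ordered: at each position the engine commits to the first alternative that works.
Matches: at [0:3] → 'bwg'; at [6:12] → 'bwgzta'; at [16:19] → 'bwg'; at [22:28] → 'bwgzta'.
The replacement refers to a captured group, so each match is rewritten using its own captured text.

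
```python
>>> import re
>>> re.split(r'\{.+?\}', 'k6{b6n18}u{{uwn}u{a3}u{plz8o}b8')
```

Because the quantifier is non-greedy, it stops expanding at the earliest point where the rest of the pattern can succeed.
The string is cut at each match, leaving 5 pieces.

['k6', 'u', 'u', 'u', 'b8']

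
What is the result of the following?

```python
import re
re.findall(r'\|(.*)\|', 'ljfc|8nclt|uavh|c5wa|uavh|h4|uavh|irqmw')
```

Scanning left to right: at [4:34] match '|8nclt|uavh|c5wa|uavh|h4|uavh|', group 1 = '8nclt|uavh|c5wa|uavh|h4|uavh'.
Because there's exactly one group, `findall` drops the full match and keeps group 1 from the one hit.

['8nclt|uavh|c5wa|uavh|h4|uavh']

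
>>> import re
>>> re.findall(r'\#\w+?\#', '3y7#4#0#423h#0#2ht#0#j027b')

Matches: at [3:6] → '#4#'; at [7:13] → '#423h#'; at [14:19] → '#2ht#'.
No capturing groups, so `findall` returns the 3 full match strings.

['#4#', '#423h#', '#2ht#']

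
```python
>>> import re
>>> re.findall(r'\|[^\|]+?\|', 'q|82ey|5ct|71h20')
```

Scanning left to right: at [1:7] → '|82ey|'.
Since nothing is captured, `findall` lists the 1 matched substring directly.

['|82ey|']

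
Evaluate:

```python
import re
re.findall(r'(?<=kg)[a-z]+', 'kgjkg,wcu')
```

['jkg']

The positive lookaround only admits positions where the adjacent text matches; those characters stay outside the span.
Walking the string: at [2:5] → 'jkg'.
Since nothing is captured, `findall` lists the 1 matched substring directly.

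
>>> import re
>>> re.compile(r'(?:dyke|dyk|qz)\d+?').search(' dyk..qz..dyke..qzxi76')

`re.search` scans for the first position where the pattern succeeds.
Here the pattern never matches, so the call returns None.

None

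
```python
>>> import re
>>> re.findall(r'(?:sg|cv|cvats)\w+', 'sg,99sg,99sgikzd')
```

With no groups in the pattern, `findall` gives back each whole match — 1 here.

['sgikzd']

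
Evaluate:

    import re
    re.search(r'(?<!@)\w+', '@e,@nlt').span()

Because the assertion is negative and zero-width, positions next to the forbidden text are skipped.
`re.search` scans for the first position where the pattern succeeds.
The match spans [5:7] → 'lt'.

(5, 7)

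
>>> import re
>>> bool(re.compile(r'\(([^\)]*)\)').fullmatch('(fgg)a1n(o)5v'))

`re.fullmatch` is like wrapping the pattern in `^…$` (in single-line mode).
Here the string isn't matched end-to-end, so the call returns None, and `bool(None)` is False.

False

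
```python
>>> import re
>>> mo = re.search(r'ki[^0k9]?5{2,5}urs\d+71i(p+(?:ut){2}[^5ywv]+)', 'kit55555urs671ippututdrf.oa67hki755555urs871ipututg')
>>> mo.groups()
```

('ppututdrf.oa67hki7',)

Pattern: the literal 'ki', then optionally any character except [0k9], then 2 to 5 of the literal '5'; then the literal 'urs', then one or more of a digit, then the literal '71i'; then one or more of the literal 'p', then the literal 'ut' repeated 2 times, then one or more of any character except [5ywv] (captured).
`re.search` scans for the first position where the pattern succeeds.
The match spans [0:33] → 'kit55555urs671ippututdrf.oa67hki7'.
Captured: group 1 = 'ppututdrf.oa67hki7'.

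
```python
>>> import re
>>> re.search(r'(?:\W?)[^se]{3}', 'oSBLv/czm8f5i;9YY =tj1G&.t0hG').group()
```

'oSB'

The pattern matches optionally a non-word character (non-capturing group); then exactly 3 of any character except [se].
`re.search` tries every starting position until one works.
The match spans [0:3] → 'oSB'.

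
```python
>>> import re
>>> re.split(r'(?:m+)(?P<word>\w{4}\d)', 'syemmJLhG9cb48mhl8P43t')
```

This matches one or more of a literal 'm' (non-capturing group); then exactly 4 of a word character, then a digit (captured as 'word').
Matches to split on: at [3:10] → 'mmJLhG9'; at [14:20] → 'mhl8P4'.
With a capturing group present, the delimiter's captured portion is kept in the result list.

['sye', 'JLhG9', 'cb48', 'hl8P4', '3t']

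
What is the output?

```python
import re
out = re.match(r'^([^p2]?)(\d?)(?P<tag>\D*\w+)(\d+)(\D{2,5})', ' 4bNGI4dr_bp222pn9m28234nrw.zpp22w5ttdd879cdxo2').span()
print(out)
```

This matches anchored at the start of the string; then optionally any character except [p2] (captured); then optionally a digit (captured); then zero or more of a non-digit, then one or more of a word character (captured as 'tag'); then one or more of a digit (captured); then 2 to 5 of a non-digit (captured).
`match` is anchored at position 0; if the pattern doesn't fit there, it returns None.
The match spans [0:29] → ' 4bNGI4dr_bp222pn9m28234nrw.z'.
Captured: group 1 = ' ', group 2 = '4', group 3 = 'bNGI4dr_bp222pn9m2823', group 4 = '4', group 5 = 'nrw.z'.

(0, 29)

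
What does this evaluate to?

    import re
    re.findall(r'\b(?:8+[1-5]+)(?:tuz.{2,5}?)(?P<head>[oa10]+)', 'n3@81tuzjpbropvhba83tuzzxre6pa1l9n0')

The pattern matches a word boundary (`\b`, zero-width); then one or more of a literal '8', then one or more of a character in [1-5] (non-capturing group); then the literal 'tuz', then 2 to 5 of any character (lazy) (non-capturing group); then one or more of one of [oa10] (captured as 'head').
Walking the string: at [3:13] match '81tuzjpbro', group 1 = 'o'.
`findall` collects group 1 from the one match (1 total).

['o']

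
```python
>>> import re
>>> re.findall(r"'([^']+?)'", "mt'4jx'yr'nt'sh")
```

Matches: at [2:7] match "'4jx'", group 1 = '4jx'; at [9:13] match "'nt'", group 1 = 'nt'.
With a single group, `findall` returns only what that group captured — 2 items.

['4jx', 'nt']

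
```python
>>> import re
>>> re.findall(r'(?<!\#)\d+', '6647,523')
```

The negative lookaround is zero-width — it rules out positions where the adjacent text would match, without consuming anything.
`findall` yields the raw match text (2 of them) because the pattern has no groups.

['6647', '523']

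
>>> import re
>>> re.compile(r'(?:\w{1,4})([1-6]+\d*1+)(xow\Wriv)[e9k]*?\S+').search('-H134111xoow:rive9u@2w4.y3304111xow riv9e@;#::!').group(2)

The match spans [24:47] → 'y3304111xow riv9e@;#::!'.
Captured: group 1 = '4111', group 2 = 'xow riv'.

'xow riv'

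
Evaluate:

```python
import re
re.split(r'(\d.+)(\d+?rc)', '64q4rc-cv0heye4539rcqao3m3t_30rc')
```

This matches a digit, then one or more of any character (captured); then one or more of a digit (lazy), then the literal 'rc' (captured).
Matches to split on: at [0:32] → '64q4rc-cv0heye4539rcqao3m3t_30rc'.
With a capturing group present, the delimiter's captured portion is kept in the result list.

['', '64q4rc-cv0heye4539rcqao3m3t_3', '0rc', '']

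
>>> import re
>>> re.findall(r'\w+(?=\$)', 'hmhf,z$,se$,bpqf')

The lookaround is zero-width — it requires the adjacent text to match without consuming it, so the asserted text isn't part of the match.
Since nothing is captured, `findall` lists the 2 matched substrings directly.

['z', 'se']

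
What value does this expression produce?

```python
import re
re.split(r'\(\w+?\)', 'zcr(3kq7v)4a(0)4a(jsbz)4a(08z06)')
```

['zcr', '4a', '4a', '4a', '']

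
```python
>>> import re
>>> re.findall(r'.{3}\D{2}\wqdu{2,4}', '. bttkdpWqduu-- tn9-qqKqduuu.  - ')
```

['ttkdpWqduu', 'n9-qqKqduuu']

Pattern: exactly 3 of any character, then exactly 2 of a non-digit, then a word character; then the literal 'qd', then 2 to 4 of the literal 'u'.
Matches: at [3:13] → 'ttkdpWqduu'; at [17:28] → 'n9-qqKqduuu'.
`findall` yields the raw match text (2 of them) because the pattern has no groups.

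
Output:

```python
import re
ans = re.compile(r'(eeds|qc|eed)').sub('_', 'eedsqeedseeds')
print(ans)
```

_q__

Alternation isn't longest-match — the leftmost alternative that fits at this position is chosen.
Matches: at [0:4] → 'eeds'; at [5:9] → 'eeds'; at [9:13] → 'eeds'.
Each match is replaced by '_'.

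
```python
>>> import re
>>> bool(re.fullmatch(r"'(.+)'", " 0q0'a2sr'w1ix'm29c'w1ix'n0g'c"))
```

False

`re.fullmatch` requires the pattern to consume the entire string.
Here there's no way to consume every character, so the call returns None, and `bool(None)` is False.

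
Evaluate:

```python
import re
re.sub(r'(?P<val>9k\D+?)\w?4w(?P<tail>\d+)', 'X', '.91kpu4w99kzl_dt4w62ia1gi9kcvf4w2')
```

'.91kpu4w9Xia1giX'

This matches the literal '9k', then one or more of a non-digit (lazy) (captured as 'val'); then optionally a word character, then the literal '4w'; then one or more of a digit (captured as 'tail').
Matches: at [9:20] → '9kzl_dt4w62'; at [25:33] → '9kcvf4w2'.
Every occurrence is swapped for 'X'.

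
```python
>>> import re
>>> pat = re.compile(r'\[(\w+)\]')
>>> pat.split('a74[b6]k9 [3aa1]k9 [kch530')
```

Matches to split on: at [3:7] → '[b6]'; at [10:16] → '[3aa1]'.
Because the pattern has a capturing group, `split` also inserts each captured text between the pieces.

['a74', 'b6', 'k9 ', '3aa1', 'k9 [kch530']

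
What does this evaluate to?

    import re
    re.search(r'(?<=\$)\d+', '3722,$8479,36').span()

(6, 10)

The positive lookaround only admits positions where the adjacent text matches; those characters stay outside the span.
`re.search` scans for the first position where the pattern succeeds.
The match spans [6:10] → '8479'.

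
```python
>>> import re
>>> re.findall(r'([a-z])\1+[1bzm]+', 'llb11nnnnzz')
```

`\1` is not a pattern — it's the concrete string captured by group 1, re-applied verbatim.
Matches: at [0:5] match 'llb11', group 1 = 'l'; at [5:11] match 'nnnnzz', group 1 = 'n'.
One capturing group, so `findall` returns just the captured substring from each match — 2 in all.

['l', 'n']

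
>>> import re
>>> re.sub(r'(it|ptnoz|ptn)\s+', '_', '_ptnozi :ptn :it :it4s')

'_ptnozi :_:_:it4s'

Matches: at [9:13] → 'ptn '; at [14:17] → 'it '.
Every occurrence is swapped for '_'.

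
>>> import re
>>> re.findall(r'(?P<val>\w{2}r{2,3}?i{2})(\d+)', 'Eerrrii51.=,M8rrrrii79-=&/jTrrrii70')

With 2 capturing groups, `findall` returns a 2-tuple per match.

[('Eerrrii', '51'), ('8rrrrii', '79'), ('jTrrrii', '70')]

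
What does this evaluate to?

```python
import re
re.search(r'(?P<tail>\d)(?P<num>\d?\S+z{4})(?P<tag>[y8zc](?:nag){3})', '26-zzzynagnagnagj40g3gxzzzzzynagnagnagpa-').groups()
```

The match spans [0:38] → '26-zzzynagnagnagj40g3gxzzzzzynagnagnag'.
Captured: group 1 = '2', group 2 = '6-zzzynagnagnagj40g3gxzzzzz', group 3 = 'ynagnagnag'.

('2', '6-zzzynagnagnagj40g3gxzzzzz', 'ynagnagnag')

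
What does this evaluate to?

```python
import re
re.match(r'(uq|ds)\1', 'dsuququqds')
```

After group 1 captures some text, `\1` only succeeds where that same text appears again.
`re.match` won't scan ahead — the pattern has to work from the very first character.
Here the pattern fails at index 0, so the call returns None.

None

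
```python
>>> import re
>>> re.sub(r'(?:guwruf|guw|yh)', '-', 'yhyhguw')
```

'---'

Every occurrence is swapped for '-'.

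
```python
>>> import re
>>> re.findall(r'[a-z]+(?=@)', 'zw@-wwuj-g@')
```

['zw', 'g']

The positive lookaround only admits positions where the adjacent text matches; those characters stay outside the span.
Walking the string: at [0:2] → 'zw'; at [9:10] → 'g'.
With no groups in the pattern, `findall` gives back each whole match — 2 here.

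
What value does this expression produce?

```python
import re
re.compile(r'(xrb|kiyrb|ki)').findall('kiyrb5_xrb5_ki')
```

['kiyrb', 'xrb', 'ki']

`|` is ordered: at each position the engine commits to the first alternative that works.
`findall` collects group 1 from each match (3 total).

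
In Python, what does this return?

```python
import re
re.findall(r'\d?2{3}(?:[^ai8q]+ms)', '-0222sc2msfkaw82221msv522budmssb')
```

['0222sc2ms', '82221msv522budms']

With no groups in the pattern, `findall` gives back each whole match — 2 here.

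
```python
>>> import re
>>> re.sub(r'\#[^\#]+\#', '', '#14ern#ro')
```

'ro'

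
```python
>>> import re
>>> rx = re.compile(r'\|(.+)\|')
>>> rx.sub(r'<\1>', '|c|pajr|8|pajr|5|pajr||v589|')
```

The replacement refers to a captured group, so each match is rewritten using its own captured text.

'<c|pajr|8|pajr|5|pajr||v589>'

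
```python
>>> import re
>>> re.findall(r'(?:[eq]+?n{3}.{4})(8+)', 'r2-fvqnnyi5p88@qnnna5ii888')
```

['888']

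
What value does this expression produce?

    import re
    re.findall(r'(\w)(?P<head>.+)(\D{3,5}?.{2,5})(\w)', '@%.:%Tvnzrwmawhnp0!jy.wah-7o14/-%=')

[('T', 'vnzrwmawhnp0!jy.w', 'ah-7o1', '4')]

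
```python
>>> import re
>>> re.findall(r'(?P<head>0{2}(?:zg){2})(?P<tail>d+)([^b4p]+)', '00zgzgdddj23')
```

[('00zgzg', 'ddd', 'j23')]

Pattern: exactly 2 of a literal '0', then the literal 'zg' repeated 2 times (captured as 'head'); then one or more of a literal 'd' (captured as 'tail'); then one or more of any character except [b4p] (captured).
Walking the string: at [0:12] match '00zgzgdddj23', groups = ('00zgzg', 'ddd', 'j23').
`findall` packs the 3 group values into a tuple for every match.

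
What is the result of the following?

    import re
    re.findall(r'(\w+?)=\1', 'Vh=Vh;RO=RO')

After group 1 captures some text, `\1` only succeeds where that same text appears again.
One capturing group, so `findall` returns just the captured substring from each match — 2 in all.

['Vh', 'RO']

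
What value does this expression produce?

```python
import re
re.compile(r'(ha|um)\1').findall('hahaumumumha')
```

['ha', 'um']

`\1` has to match the exact text group 1 already captured.
Walking the string: at [0:4] match 'haha', group 1 = 'ha'; at [4:8] match 'umum', group 1 = 'um'.
Because there's exactly one group, `findall` drops the full match and keeps group 1 from each hit.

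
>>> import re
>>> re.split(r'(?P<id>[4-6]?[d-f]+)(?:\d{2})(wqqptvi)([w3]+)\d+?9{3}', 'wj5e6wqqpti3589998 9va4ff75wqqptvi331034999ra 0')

With a capturing group present, the delimiter's captured portion is kept in the result list.

['wj5e6wqqpti3589998 9va', '4ff', 'wqqptvi', '33', 'ra 0']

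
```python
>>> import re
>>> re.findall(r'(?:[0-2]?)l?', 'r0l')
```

['', '0l', '']

This matches optionally a character in [0-2] (non-capturing group); then optionally a literal 'l'.
Walking the string: at [0:0] → ''; at [1:3] → '0l'; at [3:3] → ''.
Since nothing is captured, `findall` lists the 3 matched substrings directly.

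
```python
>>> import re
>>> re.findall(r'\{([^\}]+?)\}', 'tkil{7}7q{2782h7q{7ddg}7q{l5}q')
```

['7', '2782h7q{7ddg', 'l5']

One capturing group, so `findall` returns just the captured substring from each match — 3 in all.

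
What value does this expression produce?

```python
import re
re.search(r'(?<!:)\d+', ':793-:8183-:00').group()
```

'93'

The negative lookaround is zero-width — it rules out positions where the adjacent text would match, without consuming anything.
`re.search` tries every starting position until one works.
The match spans [2:4] → '93'.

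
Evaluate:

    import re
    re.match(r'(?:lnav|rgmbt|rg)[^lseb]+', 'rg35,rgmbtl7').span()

(0, 8)

`re.match` only tries the pattern at the start of the string.
The match spans [0:8] → 'rg35,rgm'.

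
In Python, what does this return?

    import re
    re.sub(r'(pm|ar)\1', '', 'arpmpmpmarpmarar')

'arpmarpm'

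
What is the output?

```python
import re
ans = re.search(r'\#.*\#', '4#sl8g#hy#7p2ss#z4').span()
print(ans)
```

(1, 16)

`re.search` tries every starting position until one works.
The match spans [1:16] → '#sl8g#hy#7p2ss#'.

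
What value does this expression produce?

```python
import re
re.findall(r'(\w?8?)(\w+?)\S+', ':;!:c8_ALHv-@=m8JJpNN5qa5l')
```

This matches optionally a word character, then optionally a literal '8' (captured); then one or more of a word character (lazy) (captured); then one or more of a non-whitespace character.
Walking the string: at [4:26] match 'c8_ALHv-@=m8JJpNN5qa5l', groups = ('c8', '_').
With 2 capturing groups, `findall` returns a 2-tuple per match.

[('c8', '_')]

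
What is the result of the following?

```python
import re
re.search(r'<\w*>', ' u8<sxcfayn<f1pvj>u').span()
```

(11, 18)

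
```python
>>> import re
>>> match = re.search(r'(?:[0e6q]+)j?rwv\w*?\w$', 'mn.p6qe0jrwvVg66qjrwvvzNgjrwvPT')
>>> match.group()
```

Pattern: one or more of one of [0e6q] (non-capturing group); then optionally the literal 'j', then the literal 'rwv', then zero or more of a word character (lazy); then a word character; then anchored at the end.
Unlike `match`, `search` isn't anchored — it looks for the pattern anywhere in the string.
The match spans [4:31] → '6qe0jrwvVg66qjrwvvzNgjrwvPT'.

'6qe0jrwvVg66qjrwvvzNgjrwvPT'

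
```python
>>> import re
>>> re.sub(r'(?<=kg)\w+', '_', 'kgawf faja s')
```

The lookaround is zero-width — it requires the adjacent text to match without consuming it, so the asserted text isn't part of the match.
`sub` substitutes '_' at each match site.

'kg_ faja s'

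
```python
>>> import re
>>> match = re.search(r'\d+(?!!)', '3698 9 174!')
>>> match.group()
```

'3698'

Because the assertion is negative and zero-width, positions next to the forbidden text are skipped.
The match spans [0:4] → '3698'.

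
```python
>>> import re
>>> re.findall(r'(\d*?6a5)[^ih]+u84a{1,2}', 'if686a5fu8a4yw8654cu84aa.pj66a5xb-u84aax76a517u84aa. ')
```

The pattern matches zero or more of a digit (lazy), then the literal '6a5' (captured); then one or more of any character except [ih]; then the literal 'u84', then 1 to 2 of the literal 'a'.
Because there's exactly one group, `findall` drops the full match and keeps group 1 from the one hit.

['686a5']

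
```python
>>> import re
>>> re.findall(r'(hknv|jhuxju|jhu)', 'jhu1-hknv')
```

['jhu', 'hknv']

With a single group, `findall` returns only what that group captured — 2 items.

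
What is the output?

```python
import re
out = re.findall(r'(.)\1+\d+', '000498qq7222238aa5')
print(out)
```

['0', 'q', 'a']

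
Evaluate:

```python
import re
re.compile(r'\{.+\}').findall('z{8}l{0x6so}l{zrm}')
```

['{8}l{0x6so}l{zrm}']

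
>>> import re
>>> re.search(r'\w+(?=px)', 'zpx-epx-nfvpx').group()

Lookahead/lookbehind check context without consuming it, so the matched span excludes the asserted characters.
`search` walks the string left to right and returns the first match it finds.
The match spans [0:1] → 'z'.

'z'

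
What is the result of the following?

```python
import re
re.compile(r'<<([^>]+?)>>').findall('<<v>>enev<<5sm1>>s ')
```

['v', '5sm1']

One capturing group, so `findall` returns just the captured substring from each match — 2 in all.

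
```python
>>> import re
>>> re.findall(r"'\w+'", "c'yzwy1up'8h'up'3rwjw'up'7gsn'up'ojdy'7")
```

["'yzwy1up'", "'up'", "'up'", "'up'"]

With no groups in the pattern, `findall` gives back each whole match — 4 here.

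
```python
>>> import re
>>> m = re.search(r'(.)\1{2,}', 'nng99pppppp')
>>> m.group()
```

'pppppp'

`\1` is not a pattern — it's the concrete string captured by group 1, re-applied verbatim.
The match spans [5:11] → 'pppppp'.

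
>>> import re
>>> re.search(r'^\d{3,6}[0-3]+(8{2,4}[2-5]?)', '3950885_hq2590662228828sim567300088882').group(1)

'885'

The pattern matches anchored at the start of the string; then 3 to 6 of a digit, then one or more of a character in [0-3]; then 2 to 4 of the literal '8', then optionally a character in [2-5] (captured).
`search` walks the string left to right and returns the first match it finds.
The match spans [0:7] → '3950885'.
Captured: group 1 = '885'.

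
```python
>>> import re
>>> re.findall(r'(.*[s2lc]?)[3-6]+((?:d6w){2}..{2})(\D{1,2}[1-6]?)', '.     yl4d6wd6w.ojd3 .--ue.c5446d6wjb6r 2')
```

[('.     yl', 'd6wd6w.oj', 'd3')]

The pattern matches zero or more of any character, then optionally one of [s2lc] (captured); then one or more of a character in [3-6]; then the literal 'd6w' repeated 2 times, then any character, then exactly 2 of any character (captured); then 1 to 2 of a non-digit, then optionally a character in [1-6] (captured).
Scanning left to right: at [0:20] match '.     yl4d6wd6w.ojd3', groups = ('.     yl', 'd6wd6w.oj', 'd3').
`findall` packs the 3 group values into a tuple for every match.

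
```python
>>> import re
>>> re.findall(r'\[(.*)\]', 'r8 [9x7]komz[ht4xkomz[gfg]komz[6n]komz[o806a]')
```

['9x7]komz[ht4xkomz[gfg]komz[6n]komz[o806a']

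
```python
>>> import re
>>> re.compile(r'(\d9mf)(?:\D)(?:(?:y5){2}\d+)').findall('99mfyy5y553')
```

Because there's exactly one group, `findall` drops the full match and keeps group 1 from the one hit.

['99mf']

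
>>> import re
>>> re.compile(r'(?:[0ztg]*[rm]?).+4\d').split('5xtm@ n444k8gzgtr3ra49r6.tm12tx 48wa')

['', 'wa']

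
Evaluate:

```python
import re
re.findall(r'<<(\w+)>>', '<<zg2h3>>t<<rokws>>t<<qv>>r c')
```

['zg2h3', 'rokws', 'qv']

Matches: at [0:9] match '<<zg2h3>>', group 1 = 'zg2h3'; at [10:19] match '<<rokws>>', group 1 = 'rokws'; at [20:26] match '<<qv>>', group 1 = 'qv'.
One capturing group, so `findall` returns just the captured substring from each match — 3 in all.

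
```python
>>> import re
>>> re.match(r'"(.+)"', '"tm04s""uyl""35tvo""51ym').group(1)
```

'tm04s""uyl""35tvo"'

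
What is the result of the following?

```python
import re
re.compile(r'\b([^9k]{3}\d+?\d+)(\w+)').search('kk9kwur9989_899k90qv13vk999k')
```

This matches a word boundary (`\b`, zero-width); then exactly 3 of any character except [9k], then one or more of a digit (lazy), then one or more of a digit (captured); then one or more of a word character (captured).
Unlike `match`, `search` isn't anchored — it looks for the pattern anywhere in the string.
Here no position works, so the call returns None.

None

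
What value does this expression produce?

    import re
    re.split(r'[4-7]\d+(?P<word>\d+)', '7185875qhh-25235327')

['', '5', 'qhh-2', '7', '']

This matches a character in [4-7], then one or more of a digit; then one or more of a digit (captured as 'word').
Matches to split on: at [0:7] → '7185875'; at [12:19] → '5235327'.
Because the pattern has a capturing group, `split` also inserts each captured text between the pieces.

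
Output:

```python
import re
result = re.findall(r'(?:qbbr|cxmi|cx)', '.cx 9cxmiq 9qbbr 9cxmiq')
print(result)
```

Branches in `(...|...)` are attempted left-to-right; the first branch that allows the whole pattern to succeed is taken.
Walking the string: at [1:3] → 'cx'; at [5:9] → 'cxmi'; at [12:16] → 'qbbr'; at [18:22] → 'cxmi'.
Since nothing is captured, `findall` lists the 4 matched substrings directly.

['cx', 'cxmi', 'qbbr', 'cxmi']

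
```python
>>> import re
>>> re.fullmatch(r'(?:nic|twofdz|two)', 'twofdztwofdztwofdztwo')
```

For `fullmatch`, every character of the input must be accounted for by the pattern.
Here there's no way to consume every character, so the call returns None.

None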